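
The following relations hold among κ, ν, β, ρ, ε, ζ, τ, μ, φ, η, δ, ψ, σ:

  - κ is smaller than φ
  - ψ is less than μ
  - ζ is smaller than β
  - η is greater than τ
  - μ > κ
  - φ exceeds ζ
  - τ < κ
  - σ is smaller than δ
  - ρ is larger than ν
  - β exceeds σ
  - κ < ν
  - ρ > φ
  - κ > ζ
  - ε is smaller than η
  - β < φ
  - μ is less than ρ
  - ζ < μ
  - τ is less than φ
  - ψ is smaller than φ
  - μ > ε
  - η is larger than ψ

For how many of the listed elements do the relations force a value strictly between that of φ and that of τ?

1

Chaining upward from τ reaches: κ, η, ν, μ, ρ.
Chaining downward from φ reaches: ζ, σ, β, ψ, κ.
Strictly between τ and φ are those in both lists: κ — 1 element.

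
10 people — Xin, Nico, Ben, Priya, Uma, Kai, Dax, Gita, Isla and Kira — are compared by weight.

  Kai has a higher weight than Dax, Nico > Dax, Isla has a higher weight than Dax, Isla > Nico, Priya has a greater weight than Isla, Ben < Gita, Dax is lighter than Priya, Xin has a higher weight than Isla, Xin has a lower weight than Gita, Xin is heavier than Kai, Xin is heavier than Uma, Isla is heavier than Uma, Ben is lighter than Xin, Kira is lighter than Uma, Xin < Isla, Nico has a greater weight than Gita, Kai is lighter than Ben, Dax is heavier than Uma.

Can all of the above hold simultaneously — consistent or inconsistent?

inconsistent

We have Isla < Xin stated directly, yet also Xin < Gita < Nico < Isla by chaining the others — so Xin < Isla. Contradiction.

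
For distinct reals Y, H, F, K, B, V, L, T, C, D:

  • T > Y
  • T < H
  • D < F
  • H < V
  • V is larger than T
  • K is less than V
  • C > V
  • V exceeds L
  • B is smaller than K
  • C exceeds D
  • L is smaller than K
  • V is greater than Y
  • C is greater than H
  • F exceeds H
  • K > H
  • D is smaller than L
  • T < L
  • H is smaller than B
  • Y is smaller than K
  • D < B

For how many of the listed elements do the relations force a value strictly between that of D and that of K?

The relations place D below K. An element lies strictly between them when it is forced above D and also forced below K.
Above D: {F, B, L, V, C}. Below K: {Y, T, H, B, L}.
Intersection: {B, L} — 2.

2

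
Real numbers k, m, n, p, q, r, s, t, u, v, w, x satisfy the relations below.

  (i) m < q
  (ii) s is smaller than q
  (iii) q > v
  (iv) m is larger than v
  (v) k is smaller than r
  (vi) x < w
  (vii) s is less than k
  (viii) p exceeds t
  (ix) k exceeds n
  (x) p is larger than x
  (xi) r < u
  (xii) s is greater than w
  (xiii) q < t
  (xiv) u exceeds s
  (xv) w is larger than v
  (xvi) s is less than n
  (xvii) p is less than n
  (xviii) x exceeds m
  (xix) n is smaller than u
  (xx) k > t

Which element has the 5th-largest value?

Piecing the relations together gives one ordering: v < m < x < w < s < q < t < p < n < k < r < u.
Counting 5 from the largest end gives p.

p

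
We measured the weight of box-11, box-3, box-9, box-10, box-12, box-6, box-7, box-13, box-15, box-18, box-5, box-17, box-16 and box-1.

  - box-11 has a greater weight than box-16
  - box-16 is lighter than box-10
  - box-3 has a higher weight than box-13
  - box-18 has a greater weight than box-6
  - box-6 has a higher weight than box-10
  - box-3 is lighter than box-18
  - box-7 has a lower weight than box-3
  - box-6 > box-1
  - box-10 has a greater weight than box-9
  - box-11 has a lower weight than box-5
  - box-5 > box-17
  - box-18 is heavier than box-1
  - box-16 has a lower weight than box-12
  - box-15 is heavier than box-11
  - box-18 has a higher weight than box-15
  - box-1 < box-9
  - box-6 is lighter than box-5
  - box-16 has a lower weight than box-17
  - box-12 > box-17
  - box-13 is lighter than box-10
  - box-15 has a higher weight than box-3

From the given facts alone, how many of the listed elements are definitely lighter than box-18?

Directly below box-18: box-1, box-3, box-15, box-6.
One step further: box-7, box-11, box-13, box-10 (8 so far).
One step further: box-16, box-9 (10 so far).
No other element is forced below box-18 by the given relations, so the count is 10.

10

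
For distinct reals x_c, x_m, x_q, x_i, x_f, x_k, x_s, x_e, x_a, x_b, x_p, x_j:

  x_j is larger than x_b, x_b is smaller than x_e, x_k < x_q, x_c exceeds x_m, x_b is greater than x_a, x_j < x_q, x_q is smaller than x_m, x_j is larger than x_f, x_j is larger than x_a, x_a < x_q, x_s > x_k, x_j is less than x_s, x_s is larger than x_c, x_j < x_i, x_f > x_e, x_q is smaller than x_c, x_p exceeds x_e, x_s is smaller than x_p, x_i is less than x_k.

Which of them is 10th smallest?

x_c

Chaining the given pairs: x_a < x_b < x_e < x_f < x_j < x_i < x_k < x_q < x_m < x_c < x_s < x_p.
Counting 10 from the smallest end gives x_c.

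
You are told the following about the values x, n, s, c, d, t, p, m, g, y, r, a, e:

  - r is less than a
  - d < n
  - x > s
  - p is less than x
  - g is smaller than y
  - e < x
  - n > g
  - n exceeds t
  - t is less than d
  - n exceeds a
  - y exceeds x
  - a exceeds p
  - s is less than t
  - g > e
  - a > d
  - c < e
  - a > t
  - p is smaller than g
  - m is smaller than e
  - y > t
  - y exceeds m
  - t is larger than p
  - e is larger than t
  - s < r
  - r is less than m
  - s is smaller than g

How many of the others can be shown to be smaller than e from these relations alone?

6

Directly below e: t, c, m.
One step further: p, s, r (6 so far).
Nothing else is reachable below e; 6 in all.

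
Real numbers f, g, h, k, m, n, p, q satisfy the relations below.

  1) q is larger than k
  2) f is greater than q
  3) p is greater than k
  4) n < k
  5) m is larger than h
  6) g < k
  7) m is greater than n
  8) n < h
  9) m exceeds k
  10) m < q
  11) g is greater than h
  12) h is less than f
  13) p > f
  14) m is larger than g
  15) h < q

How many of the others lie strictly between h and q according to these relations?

3

The relations place h below q. An element lies strictly between them when it is forced above h and also forced below q.
Above h: {g, k, m, f, p}. Below q: {n, g, k, m}.
Intersection: {g, k, m} — 3.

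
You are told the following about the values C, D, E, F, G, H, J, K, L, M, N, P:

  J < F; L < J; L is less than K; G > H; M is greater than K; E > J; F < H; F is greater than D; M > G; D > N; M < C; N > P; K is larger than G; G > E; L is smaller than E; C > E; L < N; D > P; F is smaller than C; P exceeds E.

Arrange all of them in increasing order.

L < J < E < P < N < D < F < H < G < K < M < C

The consecutive links are each given: L < J; J < E; E < P; P < N; N < D; D < F; F < H; H < G; G < K; K < M; M < C.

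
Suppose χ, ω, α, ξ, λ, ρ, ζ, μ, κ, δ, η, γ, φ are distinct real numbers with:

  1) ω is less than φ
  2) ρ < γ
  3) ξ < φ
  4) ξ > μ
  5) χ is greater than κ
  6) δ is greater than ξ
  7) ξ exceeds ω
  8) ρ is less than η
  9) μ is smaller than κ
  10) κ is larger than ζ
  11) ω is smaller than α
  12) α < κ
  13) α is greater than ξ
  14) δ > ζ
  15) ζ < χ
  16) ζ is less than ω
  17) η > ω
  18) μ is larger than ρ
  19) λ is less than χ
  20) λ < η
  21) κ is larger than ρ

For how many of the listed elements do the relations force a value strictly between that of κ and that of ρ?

3

Chaining upward from ρ reaches: μ, γ, ξ, α, φ, χ, η, δ.
Chaining downward from κ reaches: μ, ζ, ω, ξ, α.
Strictly between ρ and κ are those in both lists: μ, ξ, α — 3 elements.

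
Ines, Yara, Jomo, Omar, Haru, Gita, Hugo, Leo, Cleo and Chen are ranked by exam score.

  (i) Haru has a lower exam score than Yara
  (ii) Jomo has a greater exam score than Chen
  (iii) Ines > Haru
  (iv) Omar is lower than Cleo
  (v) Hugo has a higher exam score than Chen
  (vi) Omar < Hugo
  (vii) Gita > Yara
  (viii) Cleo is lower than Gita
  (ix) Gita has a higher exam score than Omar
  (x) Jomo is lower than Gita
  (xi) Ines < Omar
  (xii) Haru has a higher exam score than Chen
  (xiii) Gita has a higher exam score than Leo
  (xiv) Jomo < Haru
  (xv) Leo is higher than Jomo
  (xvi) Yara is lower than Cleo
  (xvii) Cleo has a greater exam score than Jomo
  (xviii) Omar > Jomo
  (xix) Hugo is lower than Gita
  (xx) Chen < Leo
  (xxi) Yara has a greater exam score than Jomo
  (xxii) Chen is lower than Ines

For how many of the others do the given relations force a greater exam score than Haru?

From Haru the given relations immediately reach Ines, Yara.
From those, Omar, Cleo, Gita — 5 in total.
From those, Hugo — 6 in total.
No other element is forced above Haru by the given relations, so the count is 6.

6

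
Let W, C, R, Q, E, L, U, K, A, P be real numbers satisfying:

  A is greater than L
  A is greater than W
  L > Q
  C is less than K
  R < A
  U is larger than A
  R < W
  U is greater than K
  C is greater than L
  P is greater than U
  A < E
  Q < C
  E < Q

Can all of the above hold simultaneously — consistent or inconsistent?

We have L < A stated directly, yet also A < E < Q < L by chaining the others — so A < L. Contradiction.

inconsistent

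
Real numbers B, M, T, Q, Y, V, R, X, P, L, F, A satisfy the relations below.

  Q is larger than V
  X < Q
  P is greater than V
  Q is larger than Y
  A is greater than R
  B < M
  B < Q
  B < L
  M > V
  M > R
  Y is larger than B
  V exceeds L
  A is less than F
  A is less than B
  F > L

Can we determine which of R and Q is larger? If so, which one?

Following the relations from R: R < A < B < L < V < Q.
So Q is larger.

Q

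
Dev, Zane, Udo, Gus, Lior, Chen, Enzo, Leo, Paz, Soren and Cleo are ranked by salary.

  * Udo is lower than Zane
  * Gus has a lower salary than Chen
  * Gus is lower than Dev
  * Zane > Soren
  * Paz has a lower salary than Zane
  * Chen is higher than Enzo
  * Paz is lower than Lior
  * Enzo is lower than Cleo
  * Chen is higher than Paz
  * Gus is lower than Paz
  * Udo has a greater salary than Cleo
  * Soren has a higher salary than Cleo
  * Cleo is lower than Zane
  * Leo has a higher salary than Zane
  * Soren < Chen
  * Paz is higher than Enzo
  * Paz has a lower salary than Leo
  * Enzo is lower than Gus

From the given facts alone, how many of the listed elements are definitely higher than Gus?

6

The elements the relations force above Gus are Dev, Paz, Chen, Lior, Zane, Leo — no chain reaches any other.
That is 6.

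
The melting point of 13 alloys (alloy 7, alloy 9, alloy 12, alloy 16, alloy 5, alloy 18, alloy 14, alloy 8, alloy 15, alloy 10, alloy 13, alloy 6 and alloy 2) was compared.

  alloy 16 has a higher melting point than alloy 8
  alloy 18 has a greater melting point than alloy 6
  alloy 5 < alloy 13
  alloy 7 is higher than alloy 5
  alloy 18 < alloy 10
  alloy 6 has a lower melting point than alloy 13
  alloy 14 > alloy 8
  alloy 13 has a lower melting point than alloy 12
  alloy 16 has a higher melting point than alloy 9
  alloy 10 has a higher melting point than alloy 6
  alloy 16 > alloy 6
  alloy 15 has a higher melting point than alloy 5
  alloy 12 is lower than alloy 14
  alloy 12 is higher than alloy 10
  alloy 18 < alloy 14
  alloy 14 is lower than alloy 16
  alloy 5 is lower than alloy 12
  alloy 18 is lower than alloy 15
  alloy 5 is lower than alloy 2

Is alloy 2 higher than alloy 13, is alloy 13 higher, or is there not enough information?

Following every chain through alloy 2: below alloy 2 we get alloy 5.
alloy 13 is not reached, and no chain runs the other way from alloy 13 to alloy 2.
So the given relations leave the order of alloy 2 and alloy 13 undetermined.

undetermined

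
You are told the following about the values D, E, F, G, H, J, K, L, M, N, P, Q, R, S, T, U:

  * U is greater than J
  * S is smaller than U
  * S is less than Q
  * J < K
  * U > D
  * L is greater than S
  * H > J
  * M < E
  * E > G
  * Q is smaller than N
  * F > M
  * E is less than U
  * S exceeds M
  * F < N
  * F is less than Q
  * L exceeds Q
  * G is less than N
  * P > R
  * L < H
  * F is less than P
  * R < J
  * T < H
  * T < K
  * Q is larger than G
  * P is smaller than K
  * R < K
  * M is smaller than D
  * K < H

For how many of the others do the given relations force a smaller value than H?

11

From H the given relations immediately reach T, L, J, K.
From those, R, S, Q, P — 8 in total.
From those, M, G, F — 11 in total.
No other element is forced below H by the given relations, so the count is 11.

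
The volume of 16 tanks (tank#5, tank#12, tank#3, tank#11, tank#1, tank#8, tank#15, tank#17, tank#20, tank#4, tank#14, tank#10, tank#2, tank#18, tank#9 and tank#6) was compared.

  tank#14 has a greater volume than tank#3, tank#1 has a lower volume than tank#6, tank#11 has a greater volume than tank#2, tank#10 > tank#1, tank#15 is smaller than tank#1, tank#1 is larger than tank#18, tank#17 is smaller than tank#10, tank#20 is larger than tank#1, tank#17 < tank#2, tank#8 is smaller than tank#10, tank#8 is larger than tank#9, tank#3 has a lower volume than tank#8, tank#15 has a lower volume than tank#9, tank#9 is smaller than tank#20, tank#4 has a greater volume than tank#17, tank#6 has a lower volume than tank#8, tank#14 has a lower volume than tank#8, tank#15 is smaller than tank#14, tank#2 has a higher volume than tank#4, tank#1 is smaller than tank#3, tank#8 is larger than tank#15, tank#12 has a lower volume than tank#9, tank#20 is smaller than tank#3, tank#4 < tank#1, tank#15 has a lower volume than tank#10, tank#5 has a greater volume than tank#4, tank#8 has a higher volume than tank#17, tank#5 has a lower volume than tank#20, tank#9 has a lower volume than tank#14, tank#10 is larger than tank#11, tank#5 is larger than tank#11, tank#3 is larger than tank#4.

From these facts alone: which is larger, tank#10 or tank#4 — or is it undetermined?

tank#10

Link the given pairs in sequence: tank#4 < tank#2; tank#2 < tank#11; tank#11 < tank#5; tank#5 < tank#20; tank#20 < tank#3; tank#3 < tank#14; tank#14 < tank#8; tank#8 < tank#10.
Together: tank#4 < tank#2 < tank#11 < tank#5 < tank#20 < tank#3 < tank#14 < tank#8 < tank#10.
So tank#10 is larger.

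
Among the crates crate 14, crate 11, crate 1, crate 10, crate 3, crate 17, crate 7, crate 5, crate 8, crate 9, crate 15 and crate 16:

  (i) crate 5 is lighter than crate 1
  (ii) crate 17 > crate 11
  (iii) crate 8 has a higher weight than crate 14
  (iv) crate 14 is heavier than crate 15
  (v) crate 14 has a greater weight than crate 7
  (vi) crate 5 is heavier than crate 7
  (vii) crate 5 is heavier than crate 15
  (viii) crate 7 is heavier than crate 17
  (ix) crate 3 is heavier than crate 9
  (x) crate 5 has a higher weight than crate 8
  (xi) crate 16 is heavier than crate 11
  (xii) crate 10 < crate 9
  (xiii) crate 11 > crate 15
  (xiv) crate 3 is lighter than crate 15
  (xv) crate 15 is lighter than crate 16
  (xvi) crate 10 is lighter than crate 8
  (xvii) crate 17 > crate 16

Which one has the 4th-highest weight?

crate 14

Piecing the relations together gives one ordering: crate 10 < crate 9 < crate 3 < crate 15 < crate 11 < crate 16 < crate 17 < crate 7 < crate 14 < crate 8 < crate 5 < crate 1.
Counting 4 from the largest end gives crate 14.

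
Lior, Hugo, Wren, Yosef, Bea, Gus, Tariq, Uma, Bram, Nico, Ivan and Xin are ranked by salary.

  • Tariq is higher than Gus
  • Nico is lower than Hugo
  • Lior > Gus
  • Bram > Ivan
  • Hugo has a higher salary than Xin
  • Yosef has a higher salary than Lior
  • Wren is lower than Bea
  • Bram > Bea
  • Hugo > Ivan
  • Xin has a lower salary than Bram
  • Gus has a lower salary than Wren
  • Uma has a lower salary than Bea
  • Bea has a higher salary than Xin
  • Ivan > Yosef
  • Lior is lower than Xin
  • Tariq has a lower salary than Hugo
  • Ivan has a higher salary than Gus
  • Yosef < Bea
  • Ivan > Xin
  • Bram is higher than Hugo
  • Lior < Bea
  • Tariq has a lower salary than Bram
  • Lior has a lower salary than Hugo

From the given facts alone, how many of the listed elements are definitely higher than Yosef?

The elements the relations force above Yosef are Ivan, Hugo, Bea, Bram — no chain reaches any other.
That is 4.

4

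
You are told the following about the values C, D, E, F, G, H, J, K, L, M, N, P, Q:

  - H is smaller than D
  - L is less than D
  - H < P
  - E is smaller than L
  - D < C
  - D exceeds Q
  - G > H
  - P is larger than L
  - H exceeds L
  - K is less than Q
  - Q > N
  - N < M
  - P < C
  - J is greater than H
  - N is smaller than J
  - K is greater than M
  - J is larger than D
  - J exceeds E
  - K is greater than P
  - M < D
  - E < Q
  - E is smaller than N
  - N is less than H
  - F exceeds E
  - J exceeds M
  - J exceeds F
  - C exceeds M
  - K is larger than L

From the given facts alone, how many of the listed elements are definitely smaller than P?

4

Directly below P: L, H.
One step further: E, N (4 so far).
Nothing else is reachable below P; 4 in all.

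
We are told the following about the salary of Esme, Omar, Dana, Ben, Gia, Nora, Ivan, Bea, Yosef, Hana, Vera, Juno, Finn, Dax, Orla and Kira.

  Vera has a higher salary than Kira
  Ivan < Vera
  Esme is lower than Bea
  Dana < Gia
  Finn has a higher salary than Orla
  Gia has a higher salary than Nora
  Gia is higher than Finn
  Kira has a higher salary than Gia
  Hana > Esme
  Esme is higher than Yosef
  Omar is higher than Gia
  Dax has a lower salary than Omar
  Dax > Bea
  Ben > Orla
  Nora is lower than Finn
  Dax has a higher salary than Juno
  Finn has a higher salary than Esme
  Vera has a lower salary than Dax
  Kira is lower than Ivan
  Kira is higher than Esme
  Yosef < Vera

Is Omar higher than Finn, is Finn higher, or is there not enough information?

Finn < Gia and Gia < Kira give Finn < Kira.
Then Kira < Ivan extends the chain to Ivan.
With Ivan < Vera: Finn < Gia < Kira < Ivan < Vera.
With Vera < Dax: Finn < Gia < Kira < Ivan < Vera < Dax.
Then Dax < Omar extends the chain to Omar.
So Omar is higher.

Omar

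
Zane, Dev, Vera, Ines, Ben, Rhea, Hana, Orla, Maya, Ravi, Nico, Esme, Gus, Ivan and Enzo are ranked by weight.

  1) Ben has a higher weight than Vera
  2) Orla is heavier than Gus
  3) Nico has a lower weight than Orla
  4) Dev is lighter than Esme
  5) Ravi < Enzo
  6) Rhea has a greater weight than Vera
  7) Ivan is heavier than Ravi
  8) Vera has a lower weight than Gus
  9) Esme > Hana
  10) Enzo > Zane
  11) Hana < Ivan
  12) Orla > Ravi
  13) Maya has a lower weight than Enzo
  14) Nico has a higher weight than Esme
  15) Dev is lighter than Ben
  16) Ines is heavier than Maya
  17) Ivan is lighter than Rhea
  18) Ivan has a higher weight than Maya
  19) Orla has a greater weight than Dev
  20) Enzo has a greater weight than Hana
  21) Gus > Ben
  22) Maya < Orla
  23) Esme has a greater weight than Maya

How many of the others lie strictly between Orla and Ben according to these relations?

The relations place Ben below Orla. An element lies strictly between them when it is forced above Ben and also forced below Orla.
Above Ben: {Gus}. Below Orla: {Ravi, Vera, Dev, Maya, Hana, Esme, Gus, Nico}.
Intersection: {Gus} — 1.

1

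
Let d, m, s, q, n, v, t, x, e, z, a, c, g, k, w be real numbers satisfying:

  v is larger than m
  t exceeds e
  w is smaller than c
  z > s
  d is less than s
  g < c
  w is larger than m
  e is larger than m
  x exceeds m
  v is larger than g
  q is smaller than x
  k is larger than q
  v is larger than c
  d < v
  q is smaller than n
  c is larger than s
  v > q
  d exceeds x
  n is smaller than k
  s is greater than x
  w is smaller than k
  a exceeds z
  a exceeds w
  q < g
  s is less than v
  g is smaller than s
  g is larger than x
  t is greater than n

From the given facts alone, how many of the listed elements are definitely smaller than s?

5

The elements the relations force below s are q, m, x, d, g — no chain reaches any other.
That is 5.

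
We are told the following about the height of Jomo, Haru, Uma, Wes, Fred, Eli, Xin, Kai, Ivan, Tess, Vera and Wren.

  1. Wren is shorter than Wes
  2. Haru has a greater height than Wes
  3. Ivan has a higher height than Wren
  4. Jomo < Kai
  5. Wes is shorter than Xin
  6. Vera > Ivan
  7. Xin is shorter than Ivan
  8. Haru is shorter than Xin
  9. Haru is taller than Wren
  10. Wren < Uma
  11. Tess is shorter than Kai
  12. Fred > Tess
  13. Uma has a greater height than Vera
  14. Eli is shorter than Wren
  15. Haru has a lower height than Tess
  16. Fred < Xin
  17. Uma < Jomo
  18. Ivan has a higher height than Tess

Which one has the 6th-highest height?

Xin

Piecing the relations together gives one ordering: Eli < Wren < Wes < Haru < Tess < Fred < Xin < Ivan < Vera < Uma < Jomo < Kai.
Counting 6 from the largest end gives Xin.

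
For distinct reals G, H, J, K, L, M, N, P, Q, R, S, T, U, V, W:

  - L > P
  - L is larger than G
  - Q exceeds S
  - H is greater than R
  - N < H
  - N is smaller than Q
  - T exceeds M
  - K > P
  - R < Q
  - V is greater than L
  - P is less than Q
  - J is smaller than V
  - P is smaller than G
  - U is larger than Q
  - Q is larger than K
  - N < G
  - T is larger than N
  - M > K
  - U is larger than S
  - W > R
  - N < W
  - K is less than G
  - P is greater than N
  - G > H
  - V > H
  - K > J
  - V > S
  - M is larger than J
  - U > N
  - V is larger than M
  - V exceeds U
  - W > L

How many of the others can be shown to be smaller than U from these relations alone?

From U the given relations immediately reach N, S, Q.
From those, R, P, K — 6 in total.
From those, J — 7 in total.
Nothing else is reachable below U; 7 in all.

7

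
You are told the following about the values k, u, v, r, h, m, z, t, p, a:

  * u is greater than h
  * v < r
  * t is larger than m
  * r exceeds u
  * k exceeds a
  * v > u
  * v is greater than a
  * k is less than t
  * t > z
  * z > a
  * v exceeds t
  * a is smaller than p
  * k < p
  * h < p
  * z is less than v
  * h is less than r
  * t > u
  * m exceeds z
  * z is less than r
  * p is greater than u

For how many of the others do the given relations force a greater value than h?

5

Directly above h: u, r, p.
One step further: t, v (5 so far).
No other element is forced above h by the given relations, so the count is 5.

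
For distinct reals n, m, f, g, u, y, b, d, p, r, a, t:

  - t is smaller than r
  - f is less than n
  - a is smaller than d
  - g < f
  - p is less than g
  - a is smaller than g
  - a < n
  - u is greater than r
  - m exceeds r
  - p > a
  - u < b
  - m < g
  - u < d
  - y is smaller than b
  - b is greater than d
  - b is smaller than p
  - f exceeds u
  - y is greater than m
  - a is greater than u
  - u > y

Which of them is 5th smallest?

u

Chaining the given pairs: t < r < m < y < u < a < d < b < p < g < f < n.
The 5th smallest is u.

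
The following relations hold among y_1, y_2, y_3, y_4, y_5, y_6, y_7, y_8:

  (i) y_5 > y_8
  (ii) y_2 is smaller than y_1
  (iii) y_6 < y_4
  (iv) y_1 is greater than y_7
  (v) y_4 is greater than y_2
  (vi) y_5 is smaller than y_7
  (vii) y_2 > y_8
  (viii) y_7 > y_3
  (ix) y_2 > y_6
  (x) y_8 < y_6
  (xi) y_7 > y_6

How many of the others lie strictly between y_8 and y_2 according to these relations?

Chaining upward from y_8 reaches: y_5, y_6, y_7, y_4, y_1.
Chaining downward from y_2 reaches: y_6.
Strictly between y_8 and y_2 are those in both lists: y_6 — 1 element.

1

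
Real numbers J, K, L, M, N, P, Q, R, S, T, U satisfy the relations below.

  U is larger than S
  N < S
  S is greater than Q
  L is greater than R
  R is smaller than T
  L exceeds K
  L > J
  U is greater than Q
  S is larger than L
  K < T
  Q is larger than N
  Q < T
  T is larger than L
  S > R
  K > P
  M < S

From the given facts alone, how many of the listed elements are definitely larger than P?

5

Directly above P: K.
One step further: L, T (3 so far).
One step further: S (4 so far).
One step further: U (5 so far).
Nothing else is reachable above P; 5 in all.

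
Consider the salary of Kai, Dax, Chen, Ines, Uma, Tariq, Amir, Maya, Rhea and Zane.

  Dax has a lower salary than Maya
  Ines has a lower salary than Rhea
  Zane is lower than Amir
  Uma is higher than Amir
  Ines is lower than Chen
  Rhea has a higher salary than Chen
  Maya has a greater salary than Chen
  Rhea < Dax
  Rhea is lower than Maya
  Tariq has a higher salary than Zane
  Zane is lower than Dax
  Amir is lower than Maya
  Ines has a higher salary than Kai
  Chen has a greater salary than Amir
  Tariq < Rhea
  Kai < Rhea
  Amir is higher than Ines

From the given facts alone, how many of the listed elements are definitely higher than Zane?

7

Directly above Zane: Amir, Tariq, Dax.
One step further: Chen, Rhea, Uma, Maya (7 so far).
Nothing else is reachable above Zane; 7 in all.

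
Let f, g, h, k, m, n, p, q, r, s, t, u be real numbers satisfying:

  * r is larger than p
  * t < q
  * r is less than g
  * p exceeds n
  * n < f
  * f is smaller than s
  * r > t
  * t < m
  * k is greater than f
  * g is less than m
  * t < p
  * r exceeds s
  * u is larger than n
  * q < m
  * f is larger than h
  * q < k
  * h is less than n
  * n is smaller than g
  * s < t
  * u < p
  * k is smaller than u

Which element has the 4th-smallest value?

Chaining the given pairs: h < n < f < s < t < q < k < u < p < r < g < m.
The 4th smallest is s.

s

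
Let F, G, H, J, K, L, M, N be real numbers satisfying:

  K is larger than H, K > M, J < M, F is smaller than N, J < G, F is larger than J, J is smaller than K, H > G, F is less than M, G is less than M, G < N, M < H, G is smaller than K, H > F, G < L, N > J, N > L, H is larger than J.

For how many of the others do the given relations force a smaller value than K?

5

The elements the relations force below K are J, G, F, M, H — no chain reaches any other.
That is 5.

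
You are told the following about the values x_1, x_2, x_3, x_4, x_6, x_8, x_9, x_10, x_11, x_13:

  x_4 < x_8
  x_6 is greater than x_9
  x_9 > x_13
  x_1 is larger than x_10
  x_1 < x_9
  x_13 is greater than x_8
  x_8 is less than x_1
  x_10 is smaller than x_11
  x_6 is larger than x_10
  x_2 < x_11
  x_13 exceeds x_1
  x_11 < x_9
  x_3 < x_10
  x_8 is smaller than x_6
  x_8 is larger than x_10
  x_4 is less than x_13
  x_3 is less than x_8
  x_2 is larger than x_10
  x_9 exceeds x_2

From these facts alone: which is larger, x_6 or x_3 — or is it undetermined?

The relevant relations are x_3 < x_10; x_10 < x_8; x_8 < x_1; x_1 < x_13; x_13 < x_9; x_9 < x_6.
Together: x_3 < x_10 < x_8 < x_1 < x_13 < x_9 < x_6.
So x_6 is larger.

x_6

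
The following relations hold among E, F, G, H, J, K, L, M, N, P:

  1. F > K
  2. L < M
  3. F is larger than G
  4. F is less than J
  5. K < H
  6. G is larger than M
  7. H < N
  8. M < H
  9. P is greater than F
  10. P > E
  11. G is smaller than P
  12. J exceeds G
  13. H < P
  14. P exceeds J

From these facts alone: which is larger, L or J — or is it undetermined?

The relevant relations are L < M; M < G; G < F; F < J.
Chaining these gives L < M < G < F < J.
So J is larger.

J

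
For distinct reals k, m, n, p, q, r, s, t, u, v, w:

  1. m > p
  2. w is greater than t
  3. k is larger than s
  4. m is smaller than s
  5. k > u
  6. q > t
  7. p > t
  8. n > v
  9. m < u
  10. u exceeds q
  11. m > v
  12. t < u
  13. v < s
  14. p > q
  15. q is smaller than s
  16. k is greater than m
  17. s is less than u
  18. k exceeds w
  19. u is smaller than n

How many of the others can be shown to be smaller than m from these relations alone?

The elements the relations force below m are t, v, q, p — no chain reaches any other.
That is 4.

4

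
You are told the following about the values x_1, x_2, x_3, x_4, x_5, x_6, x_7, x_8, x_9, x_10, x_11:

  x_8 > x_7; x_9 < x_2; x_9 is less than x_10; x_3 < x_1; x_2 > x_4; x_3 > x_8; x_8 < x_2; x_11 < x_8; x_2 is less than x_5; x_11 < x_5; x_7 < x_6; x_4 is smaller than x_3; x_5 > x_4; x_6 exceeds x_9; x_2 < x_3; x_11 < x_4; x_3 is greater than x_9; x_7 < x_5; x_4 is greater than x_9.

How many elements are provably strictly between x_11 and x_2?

2

The relations place x_11 below x_2. An element lies strictly between them when it is forced above x_11 and also forced below x_2.
Above x_11: {x_4, x_8, x_5, x_3, x_1}. Below x_2: {x_7, x_9, x_4, x_8}.
Intersection: {x_4, x_8} — 2.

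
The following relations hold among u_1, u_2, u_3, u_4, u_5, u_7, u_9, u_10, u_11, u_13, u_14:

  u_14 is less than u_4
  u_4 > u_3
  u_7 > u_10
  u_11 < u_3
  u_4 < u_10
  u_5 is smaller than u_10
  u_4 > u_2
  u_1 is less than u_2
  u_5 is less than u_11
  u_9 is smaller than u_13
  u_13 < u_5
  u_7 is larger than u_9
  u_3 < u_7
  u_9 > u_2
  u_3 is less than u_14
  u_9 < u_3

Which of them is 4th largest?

u_14

Chaining the given pairs: u_1 < u_2 < u_9 < u_13 < u_5 < u_11 < u_3 < u_14 < u_4 < u_10 < u_7.
Counting 4 from the largest end gives u_14.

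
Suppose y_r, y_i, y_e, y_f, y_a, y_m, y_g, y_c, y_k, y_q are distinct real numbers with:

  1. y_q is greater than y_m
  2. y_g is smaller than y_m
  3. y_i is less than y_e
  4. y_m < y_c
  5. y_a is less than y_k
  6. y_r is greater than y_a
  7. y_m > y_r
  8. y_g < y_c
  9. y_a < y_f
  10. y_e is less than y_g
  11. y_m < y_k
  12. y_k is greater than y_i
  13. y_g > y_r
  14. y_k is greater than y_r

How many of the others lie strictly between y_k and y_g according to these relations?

1

The relations place y_g below y_k. An element lies strictly between them when it is forced above y_g and also forced below y_k.
Above y_g: {y_m, y_q, y_c}. Below y_k: {y_a, y_i, y_e, y_r, y_m}.
Intersection: {y_m} — 1.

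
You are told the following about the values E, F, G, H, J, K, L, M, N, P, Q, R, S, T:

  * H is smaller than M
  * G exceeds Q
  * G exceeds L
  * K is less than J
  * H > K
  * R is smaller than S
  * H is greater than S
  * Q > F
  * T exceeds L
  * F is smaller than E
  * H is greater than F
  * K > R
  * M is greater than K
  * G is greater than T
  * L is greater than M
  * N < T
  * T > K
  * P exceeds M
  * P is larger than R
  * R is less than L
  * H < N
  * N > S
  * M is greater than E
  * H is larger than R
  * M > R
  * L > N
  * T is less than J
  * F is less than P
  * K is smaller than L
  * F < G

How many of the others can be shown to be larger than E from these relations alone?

From E the given relations immediately reach M.
From those, P, L — 3 in total.
From those, T, G — 5 in total.
From those, J — 6 in total.
Nothing else is reachable above E; 6 in all.

6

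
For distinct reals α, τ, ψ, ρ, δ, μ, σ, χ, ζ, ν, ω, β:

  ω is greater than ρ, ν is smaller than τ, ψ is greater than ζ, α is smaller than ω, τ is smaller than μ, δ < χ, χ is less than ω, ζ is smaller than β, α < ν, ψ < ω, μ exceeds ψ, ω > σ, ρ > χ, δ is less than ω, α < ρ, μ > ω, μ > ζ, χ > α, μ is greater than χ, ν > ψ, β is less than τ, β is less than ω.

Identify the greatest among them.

ζ is not greatest since ζ < ψ; α is not greatest since α < ρ; ψ is not greatest since ψ < μ; β is not greatest since β < ω; ν is not greatest since ν < τ; δ is not greatest since δ < ω; τ is not greatest since τ < μ; σ is not greatest since σ < ω; χ is not greatest since χ < ρ; ρ is not greatest since ρ < ω; ω is not greatest since ω < μ.
Only μ has nothing above it, so μ is the greatest.

μ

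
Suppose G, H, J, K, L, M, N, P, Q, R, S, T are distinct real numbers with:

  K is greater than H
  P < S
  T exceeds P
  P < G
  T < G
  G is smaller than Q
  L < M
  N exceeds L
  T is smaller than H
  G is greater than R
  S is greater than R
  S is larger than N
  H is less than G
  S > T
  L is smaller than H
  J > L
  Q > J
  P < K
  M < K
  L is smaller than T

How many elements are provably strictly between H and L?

The relations place L below H. An element lies strictly between them when it is forced above L and also forced below H.
Above L: {T, J, M, G, Q, K, N, S}. Below H: {P, T}.
Intersection: {T} — 1.

1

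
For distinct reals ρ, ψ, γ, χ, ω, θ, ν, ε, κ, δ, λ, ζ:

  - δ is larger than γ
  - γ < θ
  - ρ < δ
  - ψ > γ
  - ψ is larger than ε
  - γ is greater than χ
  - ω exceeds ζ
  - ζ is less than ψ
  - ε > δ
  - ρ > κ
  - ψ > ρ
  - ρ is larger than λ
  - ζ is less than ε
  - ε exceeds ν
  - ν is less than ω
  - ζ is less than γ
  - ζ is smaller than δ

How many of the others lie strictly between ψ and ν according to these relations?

1

The relations place ν below ψ. An element lies strictly between them when it is forced above ν and also forced below ψ.
Above ν: {ω, ε}. Below ψ: {χ, κ, ζ, λ, γ, ρ, δ, ε}.
Intersection: {ε} — 1.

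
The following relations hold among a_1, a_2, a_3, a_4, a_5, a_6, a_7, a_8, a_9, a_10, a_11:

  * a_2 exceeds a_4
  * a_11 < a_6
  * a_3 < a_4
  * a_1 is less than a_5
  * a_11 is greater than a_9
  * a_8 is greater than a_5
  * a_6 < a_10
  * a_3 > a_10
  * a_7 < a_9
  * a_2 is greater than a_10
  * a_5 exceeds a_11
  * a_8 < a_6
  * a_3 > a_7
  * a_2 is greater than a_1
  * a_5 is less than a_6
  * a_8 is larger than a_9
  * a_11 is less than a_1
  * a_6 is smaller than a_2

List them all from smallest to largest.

a_7 < a_9 < a_11 < a_1 < a_5 < a_8 < a_6 < a_10 < a_3 < a_4 < a_2

Nothing is placed below a_7, so it is least; from there a_7 < a_9; a_9 < a_11; a_11 < a_1; a_1 < a_5; a_5 < a_8; a_8 < a_6; a_6 < a_10; a_10 < a_3; a_3 < a_4; a_4 < a_2, each given directly.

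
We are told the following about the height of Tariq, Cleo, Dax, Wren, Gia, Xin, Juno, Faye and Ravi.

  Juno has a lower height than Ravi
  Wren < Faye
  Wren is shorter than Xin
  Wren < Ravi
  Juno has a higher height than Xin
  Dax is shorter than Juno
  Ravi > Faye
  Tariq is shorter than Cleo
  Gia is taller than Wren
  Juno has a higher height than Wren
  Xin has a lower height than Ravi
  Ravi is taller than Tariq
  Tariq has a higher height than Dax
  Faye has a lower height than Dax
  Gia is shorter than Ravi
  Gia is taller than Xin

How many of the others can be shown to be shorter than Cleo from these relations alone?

4

From Cleo the given relations immediately reach Tariq.
From those, Dax — 2 in total.
From those, Faye — 3 in total.
From those, Wren — 4 in total.
Nothing else is reachable below Cleo; 4 in all.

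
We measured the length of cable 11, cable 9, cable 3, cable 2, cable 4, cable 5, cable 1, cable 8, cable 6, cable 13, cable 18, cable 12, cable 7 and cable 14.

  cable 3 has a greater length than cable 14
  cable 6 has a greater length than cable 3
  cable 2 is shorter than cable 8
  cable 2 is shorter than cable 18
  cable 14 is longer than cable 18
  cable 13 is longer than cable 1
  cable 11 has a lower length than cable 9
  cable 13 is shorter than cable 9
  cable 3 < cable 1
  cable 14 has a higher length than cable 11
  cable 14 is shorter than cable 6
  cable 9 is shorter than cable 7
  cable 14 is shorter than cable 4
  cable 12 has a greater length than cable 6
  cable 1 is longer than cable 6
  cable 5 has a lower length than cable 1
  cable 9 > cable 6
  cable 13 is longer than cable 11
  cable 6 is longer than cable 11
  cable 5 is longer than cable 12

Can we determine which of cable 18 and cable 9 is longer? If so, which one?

The relevant relations are cable 18 < cable 14; cable 14 < cable 3; cable 3 < cable 6; cable 6 < cable 12; cable 12 < cable 5; cable 5 < cable 1; cable 1 < cable 13; cable 13 < cable 9.
Chaining these gives cable 18 < cable 14 < cable 3 < cable 6 < cable 12 < cable 5 < cable 1 < cable 13 < cable 9.
So cable 9 is longer.

cable 9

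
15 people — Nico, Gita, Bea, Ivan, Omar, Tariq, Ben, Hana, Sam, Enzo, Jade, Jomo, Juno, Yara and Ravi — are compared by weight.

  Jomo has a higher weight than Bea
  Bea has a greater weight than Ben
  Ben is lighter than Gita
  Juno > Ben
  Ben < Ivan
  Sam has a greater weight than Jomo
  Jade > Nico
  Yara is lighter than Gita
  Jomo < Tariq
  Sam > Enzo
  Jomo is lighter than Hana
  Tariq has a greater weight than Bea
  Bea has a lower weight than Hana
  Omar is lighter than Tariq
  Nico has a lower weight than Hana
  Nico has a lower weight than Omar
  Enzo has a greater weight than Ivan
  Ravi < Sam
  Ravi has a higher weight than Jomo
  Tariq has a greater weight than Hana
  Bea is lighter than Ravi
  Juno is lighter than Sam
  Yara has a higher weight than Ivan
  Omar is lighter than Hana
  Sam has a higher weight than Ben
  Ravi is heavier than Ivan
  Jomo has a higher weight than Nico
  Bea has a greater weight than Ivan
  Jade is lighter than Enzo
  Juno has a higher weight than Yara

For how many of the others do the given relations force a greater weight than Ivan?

10

From Ivan the given relations immediately reach Bea, Ravi, Yara, Enzo.
From those, Jomo, Hana, Tariq, Juno, Sam, Gita — 10 in total.
Nothing else is reachable above Ivan; 10 in all.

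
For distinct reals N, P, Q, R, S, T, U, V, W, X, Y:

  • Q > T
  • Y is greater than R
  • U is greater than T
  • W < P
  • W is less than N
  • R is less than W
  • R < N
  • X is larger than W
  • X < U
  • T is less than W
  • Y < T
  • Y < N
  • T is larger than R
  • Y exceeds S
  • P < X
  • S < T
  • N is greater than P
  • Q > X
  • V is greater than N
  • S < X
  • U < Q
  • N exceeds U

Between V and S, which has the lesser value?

S < Y and Y < T give S < T.
With T < W: S < Y < T < W.
With W < P: S < Y < T < W < P.
With P < X: S < Y < T < W < P < X.
With X < U: S < Y < T < W < P < X < U.
Then U < N extends the chain to N.
With N < V: S < Y < T < W < P < X < U < N < V.
So S < V; S is the smaller of the two.

S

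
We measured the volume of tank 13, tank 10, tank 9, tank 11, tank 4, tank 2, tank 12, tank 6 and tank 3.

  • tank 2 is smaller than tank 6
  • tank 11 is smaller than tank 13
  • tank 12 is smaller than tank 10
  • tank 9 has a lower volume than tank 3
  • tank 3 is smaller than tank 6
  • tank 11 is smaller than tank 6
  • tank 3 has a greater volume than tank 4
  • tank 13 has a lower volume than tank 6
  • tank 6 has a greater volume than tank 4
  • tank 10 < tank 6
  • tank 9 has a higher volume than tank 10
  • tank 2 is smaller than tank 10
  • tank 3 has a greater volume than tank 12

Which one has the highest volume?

tank 4 is not greatest since tank 4 < tank 3; tank 12 is not greatest since tank 12 < tank 10; tank 11 is not greatest since tank 11 < tank 13; tank 2 is not greatest since tank 2 < tank 6; tank 10 is not greatest since tank 10 < tank 9; tank 13 is not greatest since tank 13 < tank 6; tank 9 is not greatest since tank 9 < tank 3; tank 3 is not greatest since tank 3 < tank 6.
Only tank 6 has nothing above it, so tank 6 is the highest volume.

tank 6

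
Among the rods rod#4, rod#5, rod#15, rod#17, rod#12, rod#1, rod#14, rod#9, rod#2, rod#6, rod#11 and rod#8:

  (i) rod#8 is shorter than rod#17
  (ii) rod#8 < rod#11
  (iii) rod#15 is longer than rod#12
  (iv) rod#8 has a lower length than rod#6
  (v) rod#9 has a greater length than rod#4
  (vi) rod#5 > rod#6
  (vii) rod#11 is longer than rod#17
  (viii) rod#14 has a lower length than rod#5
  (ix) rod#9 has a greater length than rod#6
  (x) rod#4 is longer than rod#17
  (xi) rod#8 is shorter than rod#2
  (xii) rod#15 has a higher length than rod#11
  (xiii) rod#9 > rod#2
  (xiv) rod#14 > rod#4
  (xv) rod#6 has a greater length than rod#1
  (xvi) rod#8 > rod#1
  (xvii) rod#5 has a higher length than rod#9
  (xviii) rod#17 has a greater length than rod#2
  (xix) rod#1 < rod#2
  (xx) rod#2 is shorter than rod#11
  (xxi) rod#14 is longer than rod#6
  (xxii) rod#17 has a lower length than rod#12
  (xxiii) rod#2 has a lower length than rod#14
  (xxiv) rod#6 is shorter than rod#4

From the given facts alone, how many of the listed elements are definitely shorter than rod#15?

The elements the relations force below rod#15 are rod#1, rod#8, rod#2, rod#17, rod#11, rod#12 — no chain reaches any other.
That is 6.

6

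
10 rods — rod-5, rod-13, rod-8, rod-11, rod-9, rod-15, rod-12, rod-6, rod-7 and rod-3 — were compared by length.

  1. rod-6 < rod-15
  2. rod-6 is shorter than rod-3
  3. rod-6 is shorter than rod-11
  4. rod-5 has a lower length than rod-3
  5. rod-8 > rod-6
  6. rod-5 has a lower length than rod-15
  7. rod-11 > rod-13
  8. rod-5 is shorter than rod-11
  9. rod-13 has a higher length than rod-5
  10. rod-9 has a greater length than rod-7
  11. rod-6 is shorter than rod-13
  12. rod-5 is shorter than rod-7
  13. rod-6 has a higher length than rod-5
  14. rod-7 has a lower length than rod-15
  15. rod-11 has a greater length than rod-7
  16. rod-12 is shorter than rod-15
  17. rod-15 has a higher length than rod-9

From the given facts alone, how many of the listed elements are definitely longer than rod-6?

5

The elements the relations force above rod-6 are rod-3, rod-8, rod-15, rod-13, rod-11 — no chain reaches any other.
That is 5.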